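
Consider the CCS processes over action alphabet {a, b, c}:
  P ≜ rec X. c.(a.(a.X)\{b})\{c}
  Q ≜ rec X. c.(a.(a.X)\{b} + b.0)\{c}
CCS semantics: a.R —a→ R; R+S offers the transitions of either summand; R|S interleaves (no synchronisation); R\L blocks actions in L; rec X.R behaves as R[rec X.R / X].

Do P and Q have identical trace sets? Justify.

LTS(P): 4 reachable states
  s0 = rec X. c.(a.(a.X)\{b})\{c} | —c→ s1
  s1 = (a.(a.(rec X. c.(a.(a.X)\{b})\{c}))\{b})\{c} | —a→ s2
  s2 = (a.(rec X. c.(a.(a.X)\{b})\{c}))\{b}\{c} | —a→ s3
  s3 = (rec X. c.(a.(a.X)\{b})\{c})\{b}\{c} | ∅
LTS(Q): 5 reachable states
  t0 = rec X. c.(a.(a.X)\{b} + b.0)\{c} | —c→ t1
  t1 = (a.(a.(rec X. c.(a.(a.X)\{b} + b.0)\{c}))\{b} + b.0)\{c} | —a→ t2, —b→ t3
  t2 = (a.(rec X. c.(a.(a.X)\{b} + b.0)\{c}))\{b}\{c} | —a→ t4
  t3 = 0\{c} | ∅
  t4 = (rec X. c.(a.(a.X)\{b} + b.0)\{c})\{b}\{c} | ∅
Executing cb from Q (initial set {t0}):
  [1] c ⇒ {t1}
  [2] b ⇒ {t3}
  Q completes σ.
Executing cb from P (initial set {s0}):
  [1] c ⇒ {s1}
  [2] b ⇒ no successor for P

traces(P) ≠ traces(Q) — witness ⟨cb⟩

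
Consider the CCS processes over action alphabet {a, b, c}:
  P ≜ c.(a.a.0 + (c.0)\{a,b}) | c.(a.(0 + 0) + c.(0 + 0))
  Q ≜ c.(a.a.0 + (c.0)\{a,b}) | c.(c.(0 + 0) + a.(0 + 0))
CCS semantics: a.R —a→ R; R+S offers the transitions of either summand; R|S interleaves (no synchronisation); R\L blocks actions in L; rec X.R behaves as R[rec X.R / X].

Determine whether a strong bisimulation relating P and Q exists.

P's transition system — 15 states:
  u0 = c.(a.a.0 + (c.0)\{a,b}) | c.(a.(0 + 0) + c.(0 + 0)) | ··c··> u1, ··c··> u2
  u1 = (a.a.0 + (c.0)\{a,b}) | c.(a.(0 + 0) + c.(0 + 0)) | ··a··> u3, ··c··> u4, ··c··> u5
  u2 = c.(a.a.0 + (c.0)\{a,b}) | (a.(0 + 0) + c.(0 + 0)) | ··a··> u6, ··c··> u4, ··c··> u6
  u3 = a.0 | c.(a.(0 + 0) + c.(0 + 0)) | ··a··> u7, ··c··> u8
  u4 = (a.a.0 + (c.0)\{a,b}) | (a.(0 + 0) + c.(0 + 0)) | ··a··> u8, ··a··> u9, ··c··> u10, ··c··> u9
  u5 = 0\{a,b} | c.(a.(0 + 0) + c.(0 + 0)) | ··c··> u10
  u6 = c.(a.a.0 + (c.0)\{a,b}) | (0 + 0) | ··c··> u9
  u7 = 0 | c.(a.(0 + 0) + c.(0 + 0)) | ··c··> u11
  u8 = a.0 | (a.(0 + 0) + c.(0 + 0)) | ··a··> u11, ··a··> u12, ··c··> u12
  u9 = (a.a.0 + (c.0)\{a,b}) | (0 + 0) | ··a··> u12, ··c··> u13
  u10 = 0\{a,b} | (a.(0 + 0) + c.(0 + 0)) | ··a··> u13, ··c··> u13
  u11 = 0 | (a.(0 + 0) + c.(0 + 0)) | ··a··> u14, ··c··> u14
  u12 = a.0 | (0 + 0) | ··a··> u14
  u13 = 0\{a,b} | (0 + 0) | deadlocked
  u14 = 0 | (0 + 0) | deadlocked
Q's transition system — 15 states:
  v0 = c.(a.a.0 + (c.0)\{a,b}) | c.(c.(0 + 0) + a.(0 + 0)) | ··c··> v1, ··c··> v2
  v1 = (a.a.0 + (c.0)\{a,b}) | c.(c.(0 + 0) + a.(0 + 0)) | ··a··> v3, ··c··> v4, ··c··> v5
  v2 = c.(a.a.0 + (c.0)\{a,b}) | (c.(0 + 0) + a.(0 + 0)) | ··a··> v6, ··c··> v4, ··c··> v6
  v3 = a.0 | c.(c.(0 + 0) + a.(0 + 0)) | ··a··> v7, ··c··> v8
  v4 = (a.a.0 + (c.0)\{a,b}) | (c.(0 + 0) + a.(0 + 0)) | ··a··> v8, ··a··> v9, ··c··> v10, ··c··> v9
  v5 = 0\{a,b} | c.(c.(0 + 0) + a.(0 + 0)) | ··c··> v10
  v6 = c.(a.a.0 + (c.0)\{a,b}) | (0 + 0) | ··c··> v9
  v7 = 0 | c.(c.(0 + 0) + a.(0 + 0)) | ··c··> v11
  v8 = a.0 | (c.(0 + 0) + a.(0 + 0)) | ··a··> v11, ··a··> v12, ··c··> v12
  v9 = (a.a.0 + (c.0)\{a,b}) | (0 + 0) | ··a··> v12, ··c··> v13
  v10 = 0\{a,b} | (c.(0 + 0) + a.(0 + 0)) | ··a··> v13, ··c··> v13
  v11 = 0 | (c.(0 + 0) + a.(0 + 0)) | ··a··> v14, ··c··> v14
  v12 = a.0 | (0 + 0) | ··a··> v14
  v13 = 0\{a,b} | (0 + 0) | deadlocked
  v14 = 0 | (0 + 0) | deadlocked
Coarsest stable partition (strong bisimilarity classes):
  B0 = {u0, v0}
  B1 = {u2, v2}
  B2 = {u6, v6}
  B3 = {u9, v9}
  B4 = {u12, v12}
  B5 = {u13, u14, v13, v14}
  B6 = {u4, v4}
  B7 = {u10, u11, v10, v11}
  B8 = {u8, v8}
  B9 = {u1, v1}
  B10 = {u5, u7, v5, v7}
  B11 = {u3, v3}
u0 ∈ B0, v0 ∈ B0 → same block

P ~ Q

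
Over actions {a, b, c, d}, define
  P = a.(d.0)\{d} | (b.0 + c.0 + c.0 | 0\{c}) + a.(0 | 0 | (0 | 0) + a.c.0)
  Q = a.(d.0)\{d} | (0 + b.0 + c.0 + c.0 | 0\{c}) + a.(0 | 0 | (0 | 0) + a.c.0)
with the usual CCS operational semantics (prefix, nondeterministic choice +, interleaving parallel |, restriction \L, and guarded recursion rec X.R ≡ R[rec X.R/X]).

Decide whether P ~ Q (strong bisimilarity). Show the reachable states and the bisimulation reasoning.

YES

Reachable graph of P (9 states):
  m0 = a.(d.0)\{d} | (b.0 + c.0 + c.0 | 0\{c}) + a.(0 | 0 | (0 | 0) + a.c.0) ⊢ -a-> m1, -a-> m2, -b-> m3, -c-> m3, -c-> m4
  m1 = (d.0)\{d} | (b.0 + c.0 + c.0 | 0\{c}) ⊢ -b-> m5, -c-> m5, -c-> m6
  m2 = 0 | 0 | (0 | 0) + a.c.0 ⊢ -a-> m7
  m3 = a.(d.0)\{d} | 0 ⊢ -a-> m5
  m4 = a.(d.0)\{d} | (0 | 0\{c}) ⊢ -a-> m6
  m5 = (d.0)\{d} | 0 ⊢ (no moves)
  m6 = (d.0)\{d} | (0 | 0\{c}) ⊢ (no moves)
  m7 = c.0 ⊢ -c-> m8
  m8 = 0 ⊢ (no moves)
Reachable graph of Q (9 states):
  n0 = a.(d.0)\{d} | (0 + b.0 + c.0 + c.0 | 0\{c}) + a.(0 | 0 | (0 | 0) + a.c.0) ⊢ -a-> n1, -a-> n2, -b-> n3, -c-> n3, -c-> n4
  n1 = (d.0)\{d} | (0 + b.0 + c.0 + c.0 | 0\{c}) ⊢ -b-> n5, -c-> n5, -c-> n6
  n2 = 0 | 0 | (0 | 0) + a.c.0 ⊢ -a-> n7
  n3 = a.(d.0)\{d} | 0 ⊢ -a-> n5
  n4 = a.(d.0)\{d} | (0 | 0\{c}) ⊢ -a-> n6
  n5 = (d.0)\{d} | 0 ⊢ (no moves)
  n6 = (d.0)\{d} | (0 | 0\{c}) ⊢ (no moves)
  n7 = c.0 ⊢ -c-> n8
  n8 = 0 ⊢ (no moves)
Bisimilarity quotient blocks:
  B0 = {m0, n0}
  B1 = {m3, m4, n3, n4}
  B2 = {m5, m6, m8, n5, n6, n8}
  B3 = {m2, n2}
  B4 = {m7, n7}
  B5 = {m1, n1}
m0 ∈ B0, n0 ∈ B0 → same block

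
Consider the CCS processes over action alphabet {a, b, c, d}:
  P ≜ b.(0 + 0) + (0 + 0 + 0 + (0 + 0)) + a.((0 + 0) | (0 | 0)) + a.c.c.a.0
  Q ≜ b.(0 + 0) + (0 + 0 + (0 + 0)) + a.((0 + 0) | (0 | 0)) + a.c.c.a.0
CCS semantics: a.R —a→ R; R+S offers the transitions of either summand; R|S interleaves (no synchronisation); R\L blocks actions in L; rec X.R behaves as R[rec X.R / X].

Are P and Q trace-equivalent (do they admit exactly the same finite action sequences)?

YES

P's transition system — 7 states:
  p0 = b.(0 + 0) + (0 + 0 + 0 + (0 + 0)) + a.((0 + 0) | (0 | 0)) + a.c.c.a.0 | -a-> p1, -a-> p2, -b-> p3
  p1 = (0 + 0) | (0 | 0) | ·
  p2 = c.c.a.0 | -c-> p4
  p3 = 0 + 0 | ·
  p4 = c.a.0 | -c-> p5
  p5 = a.0 | -a-> p6
  p6 = 0 | ·
Q's transition system — 7 states:
  q0 = b.(0 + 0) + (0 + 0 + (0 + 0)) + a.((0 + 0) | (0 | 0)) + a.c.c.a.0 | -a-> q1, -a-> q2, -b-> q3
  q1 = (0 + 0) | (0 | 0) | ·
  q2 = c.c.a.0 | -c-> q4
  q3 = 0 + 0 | ·
  q4 = c.a.0 | -c-> q5
  q5 = a.0 | -a-> q6
  q6 = 0 | ·
Partition-refinement fixed point:
  B0 = {p0, q0}
  B1 = {p2, q2}
  B2 = {p4, q4}
  B3 = {p5, q5}
  B4 = {p1, p3, p6, q1, q3, q6}
p0 ∈ B0, q0 ∈ B0 → same block
Bisimilar ⇒ trace-equivalent.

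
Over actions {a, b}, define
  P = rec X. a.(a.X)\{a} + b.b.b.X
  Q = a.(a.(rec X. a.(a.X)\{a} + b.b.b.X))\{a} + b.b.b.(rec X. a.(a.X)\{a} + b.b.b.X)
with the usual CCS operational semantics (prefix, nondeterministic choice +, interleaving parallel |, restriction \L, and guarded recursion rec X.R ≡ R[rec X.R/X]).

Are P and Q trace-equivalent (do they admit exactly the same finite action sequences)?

Reachable graph of P (4 states):
  m0 = rec X. a.(a.X)\{a} + b.b.b.X | -a-> m1, -b-> m2
  m1 = (a.(rec X. a.(a.X)\{a} + b.b.b.X))\{a} | deadlocked
  m2 = b.b.(rec X. a.(a.X)\{a} + b.b.b.X) | -b-> m3
  m3 = b.(rec X. a.(a.X)\{a} + b.b.b.X) | -b-> m0
Reachable graph of Q (5 states):
  n0 = a.(a.(rec X. a.(a.X)\{a} + b.b.b.X))\{a} + b.b.b.(rec X. a.(a.X)\{a} + b.b.b.X) | -a-> n1, -b-> n2
  n1 = (a.(rec X. a.(a.X)\{a} + b.b.b.X))\{a} | deadlocked
  n2 = b.b.(rec X. a.(a.X)\{a} + b.b.b.X) | -b-> n3
  n3 = b.(rec X. a.(a.X)\{a} + b.b.b.X) | -b-> n4
  n4 = rec X. a.(a.X)\{a} + b.b.b.X | -a-> n1, -b-> n2
Coarsest stable partition (strong bisimilarity classes):
  B0 = {m0, n0, n4}
  B1 = {m1, n1}
  B2 = {m2, n2}
  B3 = {m3, n3}
m0 ∈ B0, n0 ∈ B0 → same block
Bisimilar ⇒ trace-equivalent.

traces(P) = traces(Q)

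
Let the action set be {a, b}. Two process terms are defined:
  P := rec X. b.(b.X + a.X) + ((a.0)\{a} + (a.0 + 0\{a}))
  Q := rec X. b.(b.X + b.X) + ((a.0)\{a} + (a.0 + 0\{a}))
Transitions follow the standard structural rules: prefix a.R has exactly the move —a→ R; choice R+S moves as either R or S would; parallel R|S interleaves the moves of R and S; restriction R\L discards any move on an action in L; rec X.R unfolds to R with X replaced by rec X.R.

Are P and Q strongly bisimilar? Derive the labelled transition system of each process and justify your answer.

not bisimilar

Reachable graph of P (3 states):
  s0 = rec X. b.(b.X + a.X) + ((a.0)\{a} + (a.0 + 0\{a})) → ··a··> s1, ··b··> s2
  s1 = 0 → ·
  s2 = b.(rec X. b.(b.X + a.X) + ((a.0)\{a} + (a.0 + 0\{a}))) + a.(rec X. b.(b.X + a.X) + ((a.0)\{a} + (a.0 + 0\{a}))) → ··a··> s0, ··b··> s0
Reachable graph of Q (3 states):
  t0 = rec X. b.(b.X + b.X) + ((a.0)\{a} + (a.0 + 0\{a})) → ··a··> t1, ··b··> t2
  t1 = 0 → ·
  t2 = b.(rec X. b.(b.X + b.X) + ((a.0)\{a} + (a.0 + 0\{a}))) + b.(rec X. b.(b.X + b.X) + ((a.0)\{a} + (a.0 + 0\{a}))) → ··b··> t0
Partition-refinement fixed point:
  B0 = {s0}
  B1 = {s2}
  B2 = {s1, t1}
  B3 = {t0}
  B4 = {t2}
s0 ∈ B0, t0 ∈ B3 → different blocks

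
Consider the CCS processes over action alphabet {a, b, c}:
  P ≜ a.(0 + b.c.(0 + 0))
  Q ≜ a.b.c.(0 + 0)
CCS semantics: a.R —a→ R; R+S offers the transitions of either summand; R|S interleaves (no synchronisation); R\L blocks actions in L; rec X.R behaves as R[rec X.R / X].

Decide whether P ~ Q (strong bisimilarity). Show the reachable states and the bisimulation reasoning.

LTS(P): 4 reachable states
  m0 = a.(0 + b.c.(0 + 0)) → -a-> m1
  m1 = 0 + b.c.(0 + 0) → -b-> m2
  m2 = c.(0 + 0) → -c-> m3
  m3 = 0 + 0 → stopped
LTS(Q): 4 reachable states
  n0 = a.b.c.(0 + 0) → -a-> n1
  n1 = b.c.(0 + 0) → -b-> n2
  n2 = c.(0 + 0) → -c-> n3
  n3 = 0 + 0 → stopped
Coarsest stable partition (strong bisimilarity classes):
  B0 = {m0, n0}
  B1 = {m1, n1}
  B2 = {m2, n2}
  B3 = {m3, n3}
m0 ∈ B0, n0 ∈ B0 → same block

YES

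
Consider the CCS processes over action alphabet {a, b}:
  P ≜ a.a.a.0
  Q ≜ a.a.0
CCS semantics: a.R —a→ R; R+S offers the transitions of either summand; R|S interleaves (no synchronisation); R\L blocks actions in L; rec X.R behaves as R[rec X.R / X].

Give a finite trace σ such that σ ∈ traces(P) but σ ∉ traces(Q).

P's transition system — 4 states:
  m0 = a.a.a.0 ⊢ ··a··> m1
  m1 = a.a.0 ⊢ ··a··> m2
  m2 = a.0 ⊢ ··a··> m3
  m3 = 0 ⊢ deadlocked
Q's transition system — 3 states:
  n0 = a.a.0 ⊢ ··a··> n1
  n1 = a.0 ⊢ ··a··> n2
  n2 = 0 ⊢ deadlocked
Executing aaa from P (initial set {m0}):
  after a @ step 1: {m1}
  after a @ step 2: {m2}
  after a @ step 3: {m3}
  P completes σ.
Executing aaa from Q (initial set {n0}):
  after a @ step 1: {n1}
  after a @ step 2: {n2}
  after a @ step 3: no successor for Q

aaa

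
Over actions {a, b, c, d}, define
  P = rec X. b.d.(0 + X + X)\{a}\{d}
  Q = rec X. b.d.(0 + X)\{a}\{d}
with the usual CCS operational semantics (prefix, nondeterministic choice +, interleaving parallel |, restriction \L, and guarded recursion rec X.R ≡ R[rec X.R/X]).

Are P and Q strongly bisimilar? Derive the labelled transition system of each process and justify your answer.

P's transition system — 4 states:
  s0 = rec X. b.d.(0 + X + X)\{a}\{d} ⊢ ··b··> s1
  s1 = d.(0 + (rec X. b.d.(0 + X + X)\{a}\{d}) + (rec X. b.d.(0 + X + X)\{a}\{d}))\{a}\{d} ⊢ ··d··> s2
  s2 = (0 + (rec X. b.d.(0 + X + X)\{a}\{d}) + (rec X. b.d.(0 + X + X)\{a}\{d}))\{a}\{d} ⊢ ··b··> s3
  s3 = (d.(0 + (rec X. b.d.(0 + X + X)\{a}\{d}) + (rec X. b.d.(0 + X + X)\{a}\{d}))\{a}\{d})\{a}\{d} ⊢ ∅
Q's transition system — 4 states:
  t0 = rec X. b.d.(0 + X)\{a}\{d} ⊢ ··b··> t1
  t1 = d.(0 + (rec X. b.d.(0 + X)\{a}\{d}))\{a}\{d} ⊢ ··d··> t2
  t2 = (0 + (rec X. b.d.(0 + X)\{a}\{d}))\{a}\{d} ⊢ ··b··> t3
  t3 = (d.(0 + (rec X. b.d.(0 + X)\{a}\{d}))\{a}\{d})\{a}\{d} ⊢ ∅
Coarsest stable partition (strong bisimilarity classes):
  B0 = {s0, t0}
  B1 = {s1, t1}
  B2 = {s2, t2}
  B3 = {s3, t3}
s0 ∈ B0, t0 ∈ B0 → same block

bisimilar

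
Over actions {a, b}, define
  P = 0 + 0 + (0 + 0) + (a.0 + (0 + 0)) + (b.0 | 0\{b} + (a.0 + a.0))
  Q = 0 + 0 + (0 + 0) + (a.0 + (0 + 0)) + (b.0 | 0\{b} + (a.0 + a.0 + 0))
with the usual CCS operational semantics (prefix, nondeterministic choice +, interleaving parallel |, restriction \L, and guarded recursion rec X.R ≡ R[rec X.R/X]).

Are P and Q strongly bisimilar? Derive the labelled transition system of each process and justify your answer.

bisimilar

LTS(P): 3 reachable states
  u0 = 0 + 0 + (0 + 0) + (a.0 + (0 + 0)) + (b.0 | 0\{b} + (a.0 + a.0)) has moves --a--▸ u1, --b--▸ u2
  u1 = 0 has moves deadlocked
  u2 = 0 | 0\{b} has moves deadlocked
LTS(Q): 3 reachable states
  v0 = 0 + 0 + (0 + 0) + (a.0 + (0 + 0)) + (b.0 | 0\{b} + (a.0 + a.0 + 0)) has moves --a--▸ v1, --b--▸ v2
  v1 = 0 has moves deadlocked
  v2 = 0 | 0\{b} has moves deadlocked
Partition-refinement fixed point:
  B0 = {u0, v0}
  B1 = {u1, u2, v1, v2}
u0 ∈ B0, v0 ∈ B0 → same block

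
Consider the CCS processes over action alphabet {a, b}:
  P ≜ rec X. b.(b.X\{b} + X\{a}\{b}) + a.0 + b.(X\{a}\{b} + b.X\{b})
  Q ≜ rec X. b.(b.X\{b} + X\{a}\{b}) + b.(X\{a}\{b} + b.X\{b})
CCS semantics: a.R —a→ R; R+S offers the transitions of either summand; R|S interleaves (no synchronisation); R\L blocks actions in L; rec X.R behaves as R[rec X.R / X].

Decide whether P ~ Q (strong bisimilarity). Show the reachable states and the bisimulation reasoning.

P's transition system — 6 states:
  s0 = rec X. b.(b.X\{b} + X\{a}\{b}) + a.0 + b.(X\{a}\{b} + b.X\{b}) :: ··a··> s1, ··b··> s2, ··b··> s3
  s1 = 0 :: ·
  s2 = (rec X. b.(b.X\{b} + X\{a}\{b}) + a.0 + b.(X\{a}\{b} + b.X\{b}))\{a}\{b} + b.(rec X. b.(b.X\{b} + X\{a}\{b}) + a.0 + b.(X\{a}\{b} + b.X\{b}))\{b} :: ··b··> s4
  s3 = b.(rec X. b.(b.X\{b} + X\{a}\{b}) + a.0 + b.(X\{a}\{b} + b.X\{b}))\{b} + (rec X. b.(b.X\{b} + X\{a}\{b}) + a.0 + b.(X\{a}\{b} + b.X\{b}))\{a}\{b} :: ··b··> s4
  s4 = (rec X. b.(b.X\{b} + X\{a}\{b}) + a.0 + b.(X\{a}\{b} + b.X\{b}))\{b} :: ··a··> s5
  s5 = 0\{b} :: ·
Q's transition system — 4 states:
  t0 = rec X. b.(b.X\{b} + X\{a}\{b}) + b.(X\{a}\{b} + b.X\{b}) :: ··b··> t1, ··b··> t2
  t1 = (rec X. b.(b.X\{b} + X\{a}\{b}) + b.(X\{a}\{b} + b.X\{b}))\{a}\{b} + b.(rec X. b.(b.X\{b} + X\{a}\{b}) + b.(X\{a}\{b} + b.X\{b}))\{b} :: ··b··> t3
  t2 = b.(rec X. b.(b.X\{b} + X\{a}\{b}) + b.(X\{a}\{b} + b.X\{b}))\{b} + (rec X. b.(b.X\{b} + X\{a}\{b}) + b.(X\{a}\{b} + b.X\{b}))\{a}\{b} :: ··b··> t3
  t3 = (rec X. b.(b.X\{b} + X\{a}\{b}) + b.(X\{a}\{b} + b.X\{b}))\{b} :: ·
Partition-refinement fixed point:
  B0 = {s0}
  B1 = {s1, s5, t3}
  B2 = {s2, s3}
  B3 = {s4}
  B4 = {t0}
  B5 = {t1, t2}
s0 ∈ B0, t0 ∈ B4 → different blocks

P ≁ Q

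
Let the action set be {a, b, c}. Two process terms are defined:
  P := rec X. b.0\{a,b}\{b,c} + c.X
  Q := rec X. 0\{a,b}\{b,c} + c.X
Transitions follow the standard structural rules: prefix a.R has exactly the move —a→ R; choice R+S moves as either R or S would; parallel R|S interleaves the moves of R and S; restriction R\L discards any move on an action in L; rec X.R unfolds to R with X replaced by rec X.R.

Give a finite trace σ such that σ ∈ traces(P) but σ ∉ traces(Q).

P's transition system — 2 states:
  p0 = rec X. b.0\{a,b}\{b,c} + c.X | --b--▸ p1, --c--▸ p0
  p1 = 0\{a,b}\{b,c} | ∅
Q's transition system — 1 states:
  q0 = rec X. 0\{a,b}\{b,c} + c.X | --c--▸ q0
Executing b from P (initial set {p0}):
  step 1 (b): {p1}
  ✓ P
Executing b from Q (initial set {q0}):
  step 1 (b): no successor for Q

b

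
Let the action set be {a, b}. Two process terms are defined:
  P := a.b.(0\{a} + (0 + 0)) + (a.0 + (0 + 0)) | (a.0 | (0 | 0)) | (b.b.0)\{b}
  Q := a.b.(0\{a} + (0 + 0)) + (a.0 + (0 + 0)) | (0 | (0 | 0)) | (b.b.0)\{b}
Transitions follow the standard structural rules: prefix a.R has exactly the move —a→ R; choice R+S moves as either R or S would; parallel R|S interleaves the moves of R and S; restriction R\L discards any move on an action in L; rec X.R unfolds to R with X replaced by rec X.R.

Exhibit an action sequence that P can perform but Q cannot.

aa

P's transition system — 6 states:
  p0 = a.b.(0\{a} + (0 + 0)) + (a.0 + (0 + 0)) | (a.0 | (0 | 0)) | (b.b.0)\{b} has moves ··a··> p1, ··a··> p2, ··a··> p3
  p1 = (a.0 + (0 + 0)) | (0 | (0 | 0)) | (b.b.0)\{b} has moves ··a··> p4
  p2 = 0 | (a.0 | (0 | 0)) | (b.b.0)\{b} has moves ··a··> p4
  p3 = b.(0\{a} + (0 + 0)) has moves ··b··> p5
  p4 = 0 | (0 | (0 | 0)) | (b.b.0)\{b} has moves ∅
  p5 = 0\{a} + (0 + 0) has moves ∅
Q's transition system — 4 states:
  q0 = a.b.(0\{a} + (0 + 0)) + (a.0 + (0 + 0)) | (0 | (0 | 0)) | (b.b.0)\{b} has moves ··a··> q1, ··a··> q2
  q1 = 0 | (0 | (0 | 0)) | (b.b.0)\{b} has moves ∅
  q2 = b.(0\{a} + (0 + 0)) has moves ··b··> q3
  q3 = 0\{a} + (0 + 0) has moves ∅
Executing aa from P (initial set {p0}):
  step 1 (a): {p1, p2, p3}
  step 2 (a): {p4}
  — P admits the full trace.
Executing aa from Q (initial set {q0}):
  step 1 (a): {q1, q2}
  step 2 (a): ∅ (Q stuck)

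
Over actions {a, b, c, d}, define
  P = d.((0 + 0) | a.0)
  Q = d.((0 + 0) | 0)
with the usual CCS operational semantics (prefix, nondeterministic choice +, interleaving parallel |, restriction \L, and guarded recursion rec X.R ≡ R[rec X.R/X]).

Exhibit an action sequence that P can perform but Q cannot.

da

LTS(P): 3 reachable states
  s0 = d.((0 + 0) | a.0) ⊢ -d-> s1
  s1 = (0 + 0) | a.0 ⊢ -a-> s2
  s2 = (0 + 0) | 0 ⊢ ∅
LTS(Q): 2 reachable states
  t0 = d.((0 + 0) | 0) ⊢ -d-> t1
  t1 = (0 + 0) | 0 ⊢ ∅
Executing da from P (initial set {s0}):
  after d @ step 1: {s1}
  after a @ step 2: {s2}
  P completes σ.
Executing da from Q (initial set {t0}):
  after d @ step 1: {t1}
  after a @ step 2: ∅  — Q cannot continue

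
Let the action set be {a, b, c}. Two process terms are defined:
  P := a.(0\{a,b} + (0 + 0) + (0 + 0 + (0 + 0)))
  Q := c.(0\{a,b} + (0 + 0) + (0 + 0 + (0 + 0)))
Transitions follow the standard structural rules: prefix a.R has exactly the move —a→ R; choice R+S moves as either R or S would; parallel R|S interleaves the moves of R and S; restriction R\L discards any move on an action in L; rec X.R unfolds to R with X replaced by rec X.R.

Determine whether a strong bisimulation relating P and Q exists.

P ≁ Q

Reachable graph of P (2 states):
  u0 = a.(0\{a,b} + (0 + 0) + (0 + 0 + (0 + 0))) | ··a··> u1
  u1 = 0\{a,b} + (0 + 0) + (0 + 0 + (0 + 0)) | stopped
Reachable graph of Q (2 states):
  v0 = c.(0\{a,b} + (0 + 0) + (0 + 0 + (0 + 0))) | ··c··> v1
  v1 = 0\{a,b} + (0 + 0) + (0 + 0 + (0 + 0)) | stopped
Partition-refinement fixed point:
  B0 = {u0}
  B1 = {u1, v1}
  B2 = {v0}
u0 ∈ B0, v0 ∈ B2 → different blocks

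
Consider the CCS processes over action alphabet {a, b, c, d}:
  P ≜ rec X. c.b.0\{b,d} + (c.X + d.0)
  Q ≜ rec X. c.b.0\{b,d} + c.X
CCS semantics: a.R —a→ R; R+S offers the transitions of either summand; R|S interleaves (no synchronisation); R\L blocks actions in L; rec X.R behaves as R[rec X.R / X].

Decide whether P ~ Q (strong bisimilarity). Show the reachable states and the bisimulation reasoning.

Reachable graph of P (4 states):
  m0 = rec X. c.b.0\{b,d} + (c.X + d.0) ⊢ -c-> m0, -c-> m1, -d-> m2
  m1 = b.0\{b,d} ⊢ -b-> m3
  m2 = 0 ⊢ ·
  m3 = 0\{b,d} ⊢ ·
Reachable graph of Q (3 states):
  n0 = rec X. c.b.0\{b,d} + c.X ⊢ -c-> n0, -c-> n1
  n1 = b.0\{b,d} ⊢ -b-> n2
  n2 = 0\{b,d} ⊢ ·
Bisimilarity quotient blocks:
  B0 = {m0}
  B1 = {m1, n1}
  B2 = {m2, m3, n2}
  B3 = {n0}
m0 ∈ B0, n0 ∈ B3 → different blocks

P ≁ Q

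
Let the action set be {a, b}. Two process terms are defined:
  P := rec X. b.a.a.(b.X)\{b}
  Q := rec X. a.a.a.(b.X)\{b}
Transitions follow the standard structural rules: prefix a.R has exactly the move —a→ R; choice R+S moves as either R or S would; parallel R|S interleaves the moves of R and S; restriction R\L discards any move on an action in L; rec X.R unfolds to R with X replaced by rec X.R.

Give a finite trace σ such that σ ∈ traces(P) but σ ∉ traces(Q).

P's transition system — 4 states:
  s0 = rec X. b.a.a.(b.X)\{b} ⊢ -b-> s1
  s1 = a.a.(b.(rec X. b.a.a.(b.X)\{b}))\{b} ⊢ -a-> s2
  s2 = a.(b.(rec X. b.a.a.(b.X)\{b}))\{b} ⊢ -a-> s3
  s3 = (b.(rec X. b.a.a.(b.X)\{b}))\{b} ⊢ ∅
Q's transition system — 4 states:
  t0 = rec X. a.a.a.(b.X)\{b} ⊢ -a-> t1
  t1 = a.a.(b.(rec X. a.a.a.(b.X)\{b}))\{b} ⊢ -a-> t2
  t2 = a.(b.(rec X. a.a.a.(b.X)\{b}))\{b} ⊢ -a-> t3
  t3 = (b.(rec X. a.a.a.(b.X)\{b}))\{b} ⊢ ∅
Trace ⟨b⟩ through P, begin at {s0}:
  step 1 (b): {s1}
  P completes σ.
Trace ⟨b⟩ through Q, begin at {t0}:
  step 1 (b): ∅ (Q stuck)

b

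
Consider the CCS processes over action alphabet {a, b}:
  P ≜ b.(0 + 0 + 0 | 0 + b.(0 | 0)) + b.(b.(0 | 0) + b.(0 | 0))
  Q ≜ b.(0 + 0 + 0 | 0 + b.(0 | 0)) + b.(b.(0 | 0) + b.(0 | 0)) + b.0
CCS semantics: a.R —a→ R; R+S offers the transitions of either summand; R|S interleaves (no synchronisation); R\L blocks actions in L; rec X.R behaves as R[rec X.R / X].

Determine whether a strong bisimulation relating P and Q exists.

NO

P's transition system — 4 states:
  u0 = b.(0 + 0 + 0 | 0 + b.(0 | 0)) + b.(b.(0 | 0) + b.(0 | 0)) :: --b--▸ u1, --b--▸ u2
  u1 = 0 + 0 + 0 | 0 + b.(0 | 0) :: --b--▸ u3
  u2 = b.(0 | 0) + b.(0 | 0) :: --b--▸ u3
  u3 = 0 | 0 :: stopped
Q's transition system — 5 states:
  v0 = b.(0 + 0 + 0 | 0 + b.(0 | 0)) + b.(b.(0 | 0) + b.(0 | 0)) + b.0 :: --b--▸ v1, --b--▸ v2, --b--▸ v3
  v1 = 0 :: stopped
  v2 = 0 + 0 + 0 | 0 + b.(0 | 0) :: --b--▸ v4
  v3 = b.(0 | 0) + b.(0 | 0) :: --b--▸ v4
  v4 = 0 | 0 :: stopped
Coarsest stable partition (strong bisimilarity classes):
  B0 = {u0}
  B1 = {u1, u2, v2, v3}
  B2 = {u3, v1, v4}
  B3 = {v0}
u0 ∈ B0, v0 ∈ B3 → different blocks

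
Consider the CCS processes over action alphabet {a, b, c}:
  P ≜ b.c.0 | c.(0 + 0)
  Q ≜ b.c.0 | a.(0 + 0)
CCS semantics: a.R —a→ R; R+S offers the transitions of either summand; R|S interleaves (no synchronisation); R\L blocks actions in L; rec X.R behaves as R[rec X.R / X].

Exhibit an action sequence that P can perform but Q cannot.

c

P's transition system — 6 states:
  p0 = b.c.0 | c.(0 + 0) | --b--▸ p1, --c--▸ p2
  p1 = c.0 | c.(0 + 0) | --c--▸ p3, --c--▸ p4
  p2 = b.c.0 | (0 + 0) | --b--▸ p4
  p3 = 0 | c.(0 + 0) | --c--▸ p5
  p4 = c.0 | (0 + 0) | --c--▸ p5
  p5 = 0 | (0 + 0) | ∅
Q's transition system — 6 states:
  q0 = b.c.0 | a.(0 + 0) | --a--▸ q1, --b--▸ q2
  q1 = b.c.0 | (0 + 0) | --b--▸ q3
  q2 = c.0 | a.(0 + 0) | --a--▸ q3, --c--▸ q4
  q3 = c.0 | (0 + 0) | --c--▸ q5
  q4 = 0 | a.(0 + 0) | --a--▸ q5
  q5 = 0 | (0 + 0) | ∅
Executing c from P (initial set {p0}):
  [1] c ⇒ {p2}
  ✓ P
Executing c from Q (initial set {q0}):
  [1] c ⇒ ∅ (Q stuck)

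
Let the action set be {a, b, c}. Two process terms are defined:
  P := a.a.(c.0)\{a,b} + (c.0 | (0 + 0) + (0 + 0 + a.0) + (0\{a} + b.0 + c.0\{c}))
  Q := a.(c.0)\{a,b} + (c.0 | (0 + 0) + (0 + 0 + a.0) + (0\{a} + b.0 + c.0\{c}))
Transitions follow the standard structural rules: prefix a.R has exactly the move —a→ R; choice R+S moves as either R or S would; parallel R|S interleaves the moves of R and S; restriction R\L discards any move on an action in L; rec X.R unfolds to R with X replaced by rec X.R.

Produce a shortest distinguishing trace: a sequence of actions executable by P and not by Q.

aa

LTS(P): 7 reachable states
  p0 = a.a.(c.0)\{a,b} + (c.0 | (0 + 0) + (0 + 0 + a.0) + (0\{a} + b.0 + c.0\{c})) → ··a··> p1, ··a··> p2, ··b··> p1, ··c··> p3, ··c··> p4
  p1 = 0 → (no moves)
  p2 = a.(c.0)\{a,b} → ··a··> p5
  p3 = 0 | (0 + 0) → (no moves)
  p4 = 0\{c} → (no moves)
  p5 = (c.0)\{a,b} → ··c··> p6
  p6 = 0\{a,b} → (no moves)
LTS(Q): 6 reachable states
  q0 = a.(c.0)\{a,b} + (c.0 | (0 + 0) + (0 + 0 + a.0) + (0\{a} + b.0 + c.0\{c})) → ··a··> q1, ··a··> q2, ··b··> q2, ··c··> q3, ··c··> q4
  q1 = (c.0)\{a,b} → ··c··> q5
  q2 = 0 → (no moves)
  q3 = 0 | (0 + 0) → (no moves)
  q4 = 0\{c} → (no moves)
  q5 = 0\{a,b} → (no moves)
Trace ⟨aa⟩ through P, begin at {p0}:
  step 1 (a): {p1, p2}
  step 2 (a): {p5}
  P completes σ.
Trace ⟨aa⟩ through Q, begin at {q0}:
  step 1 (a): {q1, q2}
  step 2 (a): ∅  — Q cannot continue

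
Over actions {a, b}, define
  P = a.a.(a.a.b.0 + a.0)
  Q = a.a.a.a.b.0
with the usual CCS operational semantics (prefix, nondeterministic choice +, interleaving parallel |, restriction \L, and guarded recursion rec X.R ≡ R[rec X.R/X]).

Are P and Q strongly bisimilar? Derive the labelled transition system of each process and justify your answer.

Reachable graph of P (6 states):
  p0 = a.a.(a.a.b.0 + a.0) has moves ··a··> p1
  p1 = a.(a.a.b.0 + a.0) has moves ··a··> p2
  p2 = a.a.b.0 + a.0 has moves ··a··> p3, ··a··> p4
  p3 = 0 has moves stopped
  p4 = a.b.0 has moves ··a··> p5
  p5 = b.0 has moves ··b··> p3
Reachable graph of Q (6 states):
  q0 = a.a.a.a.b.0 has moves ··a··> q1
  q1 = a.a.a.b.0 has moves ··a··> q2
  q2 = a.a.b.0 has moves ··a··> q3
  q3 = a.b.0 has moves ··a··> q4
  q4 = b.0 has moves ··b··> q5
  q5 = 0 has moves stopped
Bisimilarity quotient blocks:
  B0 = {p0}
  B1 = {p1}
  B2 = {p2}
  B3 = {p4, q3}
  B4 = {p5, q4}
  B5 = {p3, q5}
  B6 = {q0}
  B7 = {q1}
  B8 = {q2}
p0 ∈ B0, q0 ∈ B6 → different blocks

NO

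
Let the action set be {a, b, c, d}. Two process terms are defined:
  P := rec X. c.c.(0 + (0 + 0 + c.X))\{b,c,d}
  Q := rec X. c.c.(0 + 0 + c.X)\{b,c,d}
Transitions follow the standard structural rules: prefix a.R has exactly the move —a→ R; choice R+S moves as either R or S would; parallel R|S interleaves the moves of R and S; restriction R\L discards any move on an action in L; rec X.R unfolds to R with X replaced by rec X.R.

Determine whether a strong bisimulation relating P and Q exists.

Reachable graph of P (3 states):
  u0 = rec X. c.c.(0 + (0 + 0 + c.X))\{b,c,d} ⊢ —c→ u1
  u1 = c.(0 + (0 + 0 + c.(rec X. c.c.(0 + (0 + 0 + c.X))\{b,c,d})))\{b,c,d} ⊢ —c→ u2
  u2 = (0 + (0 + 0 + c.(rec X. c.c.(0 + (0 + 0 + c.X))\{b,c,d})))\{b,c,d} ⊢ ∅
Reachable graph of Q (3 states):
  v0 = rec X. c.c.(0 + 0 + c.X)\{b,c,d} ⊢ —c→ v1
  v1 = c.(0 + 0 + c.(rec X. c.c.(0 + 0 + c.X)\{b,c,d}))\{b,c,d} ⊢ —c→ v2
  v2 = (0 + 0 + c.(rec X. c.c.(0 + 0 + c.X)\{b,c,d}))\{b,c,d} ⊢ ∅
Coarsest stable partition (strong bisimilarity classes):
  B0 = {u0, v0}
  B1 = {u1, v1}
  B2 = {u2, v2}
u0 ∈ B0, v0 ∈ B0 → same block

YES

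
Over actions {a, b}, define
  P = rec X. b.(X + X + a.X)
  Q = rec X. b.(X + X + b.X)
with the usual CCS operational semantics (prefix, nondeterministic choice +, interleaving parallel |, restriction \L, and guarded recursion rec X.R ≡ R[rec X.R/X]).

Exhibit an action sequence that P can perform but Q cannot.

P's transition system — 2 states:
  s0 = rec X. b.(X + X + a.X) | =b=> s1
  s1 = (rec X. b.(X + X + a.X)) + (rec X. b.(X + X + a.X)) + a.(rec X. b.(X + X + a.X)) | =a=> s0, =b=> s1
Q's transition system — 2 states:
  t0 = rec X. b.(X + X + b.X) | =b=> t1
  t1 = (rec X. b.(X + X + b.X)) + (rec X. b.(X + X + b.X)) + b.(rec X. b.(X + X + b.X)) | =b=> t0, =b=> t1
Run σ = ⟨ba⟩ on P: start {s0}
  after b @ step 1: {s1}
  after a @ step 2: {s0}
  — P admits the full trace.
Run σ = ⟨ba⟩ on Q: start {t0}
  after b @ step 1: {t1}
  after a @ step 2: ∅ (Q stuck)

ba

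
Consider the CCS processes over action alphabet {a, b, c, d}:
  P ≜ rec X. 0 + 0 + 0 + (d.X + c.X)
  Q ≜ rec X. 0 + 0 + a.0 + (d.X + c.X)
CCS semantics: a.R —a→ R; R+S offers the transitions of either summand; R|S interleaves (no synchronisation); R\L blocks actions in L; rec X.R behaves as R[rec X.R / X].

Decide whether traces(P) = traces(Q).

P's transition system — 1 states:
  m0 = rec X. 0 + 0 + 0 + (d.X + c.X) → ··c··> m0, ··d··> m0
Q's transition system — 2 states:
  n0 = rec X. 0 + 0 + a.0 + (d.X + c.X) → ··a··> n1, ··c··> n0, ··d··> n0
  n1 = 0 → stopped
Run σ = ⟨a⟩ on Q: start {n0}
  after a @ step 1: {n1}
  — Q admits the full trace.
Run σ = ⟨a⟩ on P: start {m0}
  after a @ step 1: ∅ (P stuck)

trace-distinct — witness ⟨a⟩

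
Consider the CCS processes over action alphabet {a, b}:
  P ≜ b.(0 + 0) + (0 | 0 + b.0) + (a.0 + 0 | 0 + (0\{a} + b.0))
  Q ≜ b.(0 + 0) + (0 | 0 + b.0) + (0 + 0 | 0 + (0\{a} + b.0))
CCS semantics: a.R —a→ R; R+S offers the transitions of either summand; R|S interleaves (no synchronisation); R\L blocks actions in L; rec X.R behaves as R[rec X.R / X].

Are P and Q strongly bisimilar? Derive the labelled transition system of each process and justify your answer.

not bisimilar

LTS(P): 3 reachable states
  m0 = b.(0 + 0) + (0 | 0 + b.0) + (a.0 + 0 | 0 + (0\{a} + b.0)) has moves =a=> m1, =b=> m1, =b=> m2
  m1 = 0 has moves ·
  m2 = 0 + 0 has moves ·
LTS(Q): 3 reachable states
  n0 = b.(0 + 0) + (0 | 0 + b.0) + (0 + 0 | 0 + (0\{a} + b.0)) has moves =b=> n1, =b=> n2
  n1 = 0 has moves ·
  n2 = 0 + 0 has moves ·
Coarsest stable partition (strong bisimilarity classes):
  B0 = {m0}
  B1 = {m1, m2, n1, n2}
  B2 = {n0}
m0 ∈ B0, n0 ∈ B2 → different blocks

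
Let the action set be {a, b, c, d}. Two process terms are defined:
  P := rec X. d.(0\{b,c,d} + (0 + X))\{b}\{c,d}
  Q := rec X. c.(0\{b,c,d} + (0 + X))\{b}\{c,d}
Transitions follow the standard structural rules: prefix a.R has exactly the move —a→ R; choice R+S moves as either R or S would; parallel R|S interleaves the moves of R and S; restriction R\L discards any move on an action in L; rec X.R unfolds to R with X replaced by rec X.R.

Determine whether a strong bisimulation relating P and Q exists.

P's transition system — 2 states:
  u0 = rec X. d.(0\{b,c,d} + (0 + X))\{b}\{c,d} | —d→ u1
  u1 = (0\{b,c,d} + (0 + (rec X. d.(0\{b,c,d} + (0 + X))\{b}\{c,d})))\{b}\{c,d} | deadlocked
Q's transition system — 2 states:
  v0 = rec X. c.(0\{b,c,d} + (0 + X))\{b}\{c,d} | —c→ v1
  v1 = (0\{b,c,d} + (0 + (rec X. c.(0\{b,c,d} + (0 + X))\{b}\{c,d})))\{b}\{c,d} | deadlocked
Partition-refinement fixed point:
  B0 = {u0}
  B1 = {u1, v1}
  B2 = {v0}
u0 ∈ B0, v0 ∈ B2 → different blocks

P ≁ Q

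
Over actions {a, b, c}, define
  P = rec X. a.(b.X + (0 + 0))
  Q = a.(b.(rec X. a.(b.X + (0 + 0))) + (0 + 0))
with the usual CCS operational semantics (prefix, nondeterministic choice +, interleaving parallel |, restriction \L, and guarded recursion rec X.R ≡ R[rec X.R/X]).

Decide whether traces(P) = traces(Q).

traces(P) = traces(Q)

LTS(P): 2 reachable states
  p0 = rec X. a.(b.X + (0 + 0)) :: ··a··> p1
  p1 = b.(rec X. a.(b.X + (0 + 0))) + (0 + 0) :: ··b··> p0
LTS(Q): 3 reachable states
  q0 = a.(b.(rec X. a.(b.X + (0 + 0))) + (0 + 0)) :: ··a··> q1
  q1 = b.(rec X. a.(b.X + (0 + 0))) + (0 + 0) :: ··b··> q2
  q2 = rec X. a.(b.X + (0 + 0)) :: ··a··> q1
Coarsest stable partition (strong bisimilarity classes):
  B0 = {p0, q0, q2}
  B1 = {p1, q1}
p0 ∈ B0, q0 ∈ B0 → same block
Bisimilar ⇒ trace-equivalent.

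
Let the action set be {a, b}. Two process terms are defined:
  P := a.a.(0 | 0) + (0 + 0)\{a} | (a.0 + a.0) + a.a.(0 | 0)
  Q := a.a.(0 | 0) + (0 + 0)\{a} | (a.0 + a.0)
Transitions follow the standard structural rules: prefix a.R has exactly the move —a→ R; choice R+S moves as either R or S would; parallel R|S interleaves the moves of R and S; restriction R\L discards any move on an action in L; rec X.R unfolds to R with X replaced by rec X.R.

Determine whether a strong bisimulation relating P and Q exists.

P's transition system — 4 states:
  s0 = a.a.(0 | 0) + (0 + 0)\{a} | (a.0 + a.0) + a.a.(0 | 0) has moves -a-> s1, -a-> s2
  s1 = (0 + 0)\{a} | 0 has moves ∅
  s2 = a.(0 | 0) has moves -a-> s3
  s3 = 0 | 0 has moves ∅
Q's transition system — 4 states:
  t0 = a.a.(0 | 0) + (0 + 0)\{a} | (a.0 + a.0) has moves -a-> t1, -a-> t2
  t1 = (0 + 0)\{a} | 0 has moves ∅
  t2 = a.(0 | 0) has moves -a-> t3
  t3 = 0 | 0 has moves ∅
Bisimilarity quotient blocks:
  B0 = {s0, t0}
  B1 = {s2, t2}
  B2 = {s1, s3, t1, t3}
s0 ∈ B0, t0 ∈ B0 → same block

YES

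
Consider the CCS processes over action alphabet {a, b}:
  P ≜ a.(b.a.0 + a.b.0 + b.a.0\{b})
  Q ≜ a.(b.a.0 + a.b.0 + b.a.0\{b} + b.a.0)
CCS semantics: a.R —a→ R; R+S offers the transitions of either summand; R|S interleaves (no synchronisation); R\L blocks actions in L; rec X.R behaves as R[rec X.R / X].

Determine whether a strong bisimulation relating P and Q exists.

Reachable graph of P (7 states):
  u0 = a.(b.a.0 + a.b.0 + b.a.0\{b}) | -a-> u1
  u1 = b.a.0 + a.b.0 + b.a.0\{b} | -a-> u2, -b-> u3, -b-> u4
  u2 = b.0 | -b-> u5
  u3 = a.0 | -a-> u5
  u4 = a.0\{b} | -a-> u6
  u5 = 0 | stopped
  u6 = 0\{b} | stopped
Reachable graph of Q (7 states):
  v0 = a.(b.a.0 + a.b.0 + b.a.0\{b} + b.a.0) | -a-> v1
  v1 = b.a.0 + a.b.0 + b.a.0\{b} + b.a.0 | -a-> v2, -b-> v3, -b-> v4
  v2 = b.0 | -b-> v5
  v3 = a.0 | -a-> v5
  v4 = a.0\{b} | -a-> v6
  v5 = 0 | stopped
  v6 = 0\{b} | stopped
Partition-refinement fixed point:
  B0 = {u0, v0}
  B1 = {u1, v1}
  B2 = {u2, v2}
  B3 = {u5, u6, v5, v6}
  B4 = {u3, u4, v3, v4}
u0 ∈ B0, v0 ∈ B0 → same block

bisimilar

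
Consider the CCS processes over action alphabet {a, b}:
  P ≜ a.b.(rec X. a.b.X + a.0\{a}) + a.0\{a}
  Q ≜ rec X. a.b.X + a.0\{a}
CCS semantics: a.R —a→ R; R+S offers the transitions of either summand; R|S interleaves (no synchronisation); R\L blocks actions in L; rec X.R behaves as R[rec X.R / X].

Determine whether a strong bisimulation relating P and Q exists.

YES

Reachable graph of P (4 states):
  p0 = a.b.(rec X. a.b.X + a.0\{a}) + a.0\{a} → =a=> p1, =a=> p2
  p1 = 0\{a} → stopped
  p2 = b.(rec X. a.b.X + a.0\{a}) → =b=> p3
  p3 = rec X. a.b.X + a.0\{a} → =a=> p1, =a=> p2
Reachable graph of Q (3 states):
  q0 = rec X. a.b.X + a.0\{a} → =a=> q1, =a=> q2
  q1 = 0\{a} → stopped
  q2 = b.(rec X. a.b.X + a.0\{a}) → =b=> q0
Partition-refinement fixed point:
  B0 = {p0, p3, q0}
  B1 = {p1, q1}
  B2 = {p2, q2}
p0 ∈ B0, q0 ∈ B0 → same block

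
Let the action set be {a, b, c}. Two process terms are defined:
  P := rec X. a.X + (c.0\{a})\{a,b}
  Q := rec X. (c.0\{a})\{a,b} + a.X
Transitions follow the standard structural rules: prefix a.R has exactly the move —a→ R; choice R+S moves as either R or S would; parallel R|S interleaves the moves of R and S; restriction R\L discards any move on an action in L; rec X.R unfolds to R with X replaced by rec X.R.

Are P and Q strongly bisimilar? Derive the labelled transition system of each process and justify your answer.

Reachable graph of P (2 states):
  p0 = rec X. a.X + (c.0\{a})\{a,b} → -a-> p0, -c-> p1
  p1 = 0\{a}\{a,b} → ∅
Reachable graph of Q (2 states):
  q0 = rec X. (c.0\{a})\{a,b} + a.X → -a-> q0, -c-> q1
  q1 = 0\{a}\{a,b} → ∅
Partition-refinement fixed point:
  B0 = {p0, q0}
  B1 = {p1, q1}
p0 ∈ B0, q0 ∈ B0 → same block

YES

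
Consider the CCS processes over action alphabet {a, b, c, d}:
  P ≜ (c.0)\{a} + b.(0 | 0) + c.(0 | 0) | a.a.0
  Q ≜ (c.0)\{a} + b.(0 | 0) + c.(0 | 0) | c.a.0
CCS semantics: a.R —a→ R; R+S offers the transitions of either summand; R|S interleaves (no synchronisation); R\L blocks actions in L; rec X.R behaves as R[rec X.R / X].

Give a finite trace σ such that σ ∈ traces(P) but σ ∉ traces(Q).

a

P's transition system — 8 states:
  s0 = (c.0)\{a} + b.(0 | 0) + c.(0 | 0) | a.a.0 → =a=> s1, =b=> s2, =c=> s3, =c=> s4
  s1 = c.(0 | 0) | a.0 → =a=> s5, =c=> s6
  s2 = 0 | 0 → ·
  s3 = 0 | 0 | a.a.0 → =a=> s6
  s4 = 0\{a} → ·
  s5 = c.(0 | 0) | 0 → =c=> s7
  s6 = 0 | 0 | a.0 → =a=> s7
  s7 = 0 | 0 | 0 → ·
Q's transition system — 8 states:
  t0 = (c.0)\{a} + b.(0 | 0) + c.(0 | 0) | c.a.0 → =b=> t1, =c=> t2, =c=> t3, =c=> t4
  t1 = 0 | 0 → ·
  t2 = 0 | 0 | c.a.0 → =c=> t5
  t3 = 0\{a} → ·
  t4 = c.(0 | 0) | a.0 → =a=> t6, =c=> t5
  t5 = 0 | 0 | a.0 → =a=> t7
  t6 = c.(0 | 0) | 0 → =c=> t7
  t7 = 0 | 0 | 0 → ·
Executing a from P (initial set {s0}):
  [1] a ⇒ {s1}
  P completes σ.
Executing a from Q (initial set {t0}):
  [1] a ⇒ ∅  — Q cannot continue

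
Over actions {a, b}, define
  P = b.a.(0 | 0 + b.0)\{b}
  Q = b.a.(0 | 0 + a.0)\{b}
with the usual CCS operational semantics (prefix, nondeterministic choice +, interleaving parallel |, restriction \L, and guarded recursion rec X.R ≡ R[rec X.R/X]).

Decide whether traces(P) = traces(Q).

P's transition system — 3 states:
  u0 = b.a.(0 | 0 + b.0)\{b} ⊢ -b-> u1
  u1 = a.(0 | 0 + b.0)\{b} ⊢ -a-> u2
  u2 = (0 | 0 + b.0)\{b} ⊢ stopped
Q's transition system — 4 states:
  v0 = b.a.(0 | 0 + a.0)\{b} ⊢ -b-> v1
  v1 = a.(0 | 0 + a.0)\{b} ⊢ -a-> v2
  v2 = (0 | 0 + a.0)\{b} ⊢ -a-> v3
  v3 = 0\{b} ⊢ stopped
Trace ⟨baa⟩ through Q, begin at {v0}:
  after b @ step 1: {v1}
  after a @ step 2: {v2}
  after a @ step 3: {v3}
  ✓ Q
Trace ⟨baa⟩ through P, begin at {u0}:
  after b @ step 1: {u1}
  after a @ step 2: {u2}
  after a @ step 3: ∅  — P cannot continue

traces(P) ≠ traces(Q) — witness ⟨baa⟩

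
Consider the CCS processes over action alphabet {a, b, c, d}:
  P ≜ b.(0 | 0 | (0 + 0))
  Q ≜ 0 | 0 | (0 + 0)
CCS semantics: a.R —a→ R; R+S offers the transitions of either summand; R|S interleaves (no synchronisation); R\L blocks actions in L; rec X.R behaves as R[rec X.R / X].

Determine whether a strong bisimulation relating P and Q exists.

P ≁ Q

Reachable graph of P (2 states):
  u0 = b.(0 | 0 | (0 + 0)) has moves --b--▸ u1
  u1 = 0 | 0 | (0 + 0) has moves deadlocked
Reachable graph of Q (1 states):
  v0 = 0 | 0 | (0 + 0) has moves deadlocked
Partition-refinement fixed point:
  B0 = {u0}
  B1 = {u1, v0}
u0 ∈ B0, v0 ∈ B1 → different blocks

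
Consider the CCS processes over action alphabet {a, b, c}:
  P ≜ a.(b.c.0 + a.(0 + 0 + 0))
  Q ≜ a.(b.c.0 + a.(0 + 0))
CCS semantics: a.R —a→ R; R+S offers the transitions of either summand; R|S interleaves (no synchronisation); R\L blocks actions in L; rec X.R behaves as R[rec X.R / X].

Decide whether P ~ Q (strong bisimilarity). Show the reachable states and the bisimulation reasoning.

Reachable graph of P (5 states):
  s0 = a.(b.c.0 + a.(0 + 0 + 0)) :: --a--▸ s1
  s1 = b.c.0 + a.(0 + 0 + 0) :: --a--▸ s2, --b--▸ s3
  s2 = 0 + 0 + 0 :: ∅
  s3 = c.0 :: --c--▸ s4
  s4 = 0 :: ∅
Reachable graph of Q (5 states):
  t0 = a.(b.c.0 + a.(0 + 0)) :: --a--▸ t1
  t1 = b.c.0 + a.(0 + 0) :: --a--▸ t2, --b--▸ t3
  t2 = 0 + 0 :: ∅
  t3 = c.0 :: --c--▸ t4
  t4 = 0 :: ∅
Coarsest stable partition (strong bisimilarity classes):
  B0 = {s0, t0}
  B1 = {s1, t1}
  B2 = {s2, s4, t2, t4}
  B3 = {s3, t3}
s0 ∈ B0, t0 ∈ B0 → same block

bisimilar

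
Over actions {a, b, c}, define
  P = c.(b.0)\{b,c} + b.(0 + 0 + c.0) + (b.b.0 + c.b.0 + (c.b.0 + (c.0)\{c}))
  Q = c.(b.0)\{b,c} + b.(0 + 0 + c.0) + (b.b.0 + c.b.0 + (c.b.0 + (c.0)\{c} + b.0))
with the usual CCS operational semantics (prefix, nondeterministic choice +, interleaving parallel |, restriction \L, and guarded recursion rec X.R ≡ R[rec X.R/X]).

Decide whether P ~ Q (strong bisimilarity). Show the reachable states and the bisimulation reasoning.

NO

LTS(P): 5 reachable states
  p0 = c.(b.0)\{b,c} + b.(0 + 0 + c.0) + (b.b.0 + c.b.0 + (c.b.0 + (c.0)\{c})) ⊢ =b=> p1, =b=> p2, =c=> p2, =c=> p3
  p1 = 0 + 0 + c.0 ⊢ =c=> p4
  p2 = b.0 ⊢ =b=> p4
  p3 = (b.0)\{b,c} ⊢ deadlocked
  p4 = 0 ⊢ deadlocked
LTS(Q): 5 reachable states
  q0 = c.(b.0)\{b,c} + b.(0 + 0 + c.0) + (b.b.0 + c.b.0 + (c.b.0 + (c.0)\{c} + b.0)) ⊢ =b=> q1, =b=> q2, =b=> q3, =c=> q3, =c=> q4
  q1 = 0 ⊢ deadlocked
  q2 = 0 + 0 + c.0 ⊢ =c=> q1
  q3 = b.0 ⊢ =b=> q1
  q4 = (b.0)\{b,c} ⊢ deadlocked
Bisimilarity quotient blocks:
  B0 = {p0}
  B1 = {p1, q2}
  B2 = {p3, p4, q1, q4}
  B3 = {p2, q3}
  B4 = {q0}
p0 ∈ B0, q0 ∈ B4 → different blocks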